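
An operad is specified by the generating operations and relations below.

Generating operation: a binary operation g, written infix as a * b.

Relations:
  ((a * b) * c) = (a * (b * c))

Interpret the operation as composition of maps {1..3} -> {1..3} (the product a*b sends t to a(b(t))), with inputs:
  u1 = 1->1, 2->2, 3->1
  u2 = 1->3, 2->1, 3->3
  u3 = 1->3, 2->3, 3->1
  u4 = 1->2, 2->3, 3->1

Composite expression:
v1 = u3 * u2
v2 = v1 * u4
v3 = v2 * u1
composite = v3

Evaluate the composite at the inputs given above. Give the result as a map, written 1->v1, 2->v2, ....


1->3, 2->1, 3->3

(u3 * u2) = 1->1, 2->3, 3->1
((u3 * u2) * u4) = 1->3, 2->1, 3->1
(((u3 * u2) * u4) * u1) = 1->3, 2->1, 3->3


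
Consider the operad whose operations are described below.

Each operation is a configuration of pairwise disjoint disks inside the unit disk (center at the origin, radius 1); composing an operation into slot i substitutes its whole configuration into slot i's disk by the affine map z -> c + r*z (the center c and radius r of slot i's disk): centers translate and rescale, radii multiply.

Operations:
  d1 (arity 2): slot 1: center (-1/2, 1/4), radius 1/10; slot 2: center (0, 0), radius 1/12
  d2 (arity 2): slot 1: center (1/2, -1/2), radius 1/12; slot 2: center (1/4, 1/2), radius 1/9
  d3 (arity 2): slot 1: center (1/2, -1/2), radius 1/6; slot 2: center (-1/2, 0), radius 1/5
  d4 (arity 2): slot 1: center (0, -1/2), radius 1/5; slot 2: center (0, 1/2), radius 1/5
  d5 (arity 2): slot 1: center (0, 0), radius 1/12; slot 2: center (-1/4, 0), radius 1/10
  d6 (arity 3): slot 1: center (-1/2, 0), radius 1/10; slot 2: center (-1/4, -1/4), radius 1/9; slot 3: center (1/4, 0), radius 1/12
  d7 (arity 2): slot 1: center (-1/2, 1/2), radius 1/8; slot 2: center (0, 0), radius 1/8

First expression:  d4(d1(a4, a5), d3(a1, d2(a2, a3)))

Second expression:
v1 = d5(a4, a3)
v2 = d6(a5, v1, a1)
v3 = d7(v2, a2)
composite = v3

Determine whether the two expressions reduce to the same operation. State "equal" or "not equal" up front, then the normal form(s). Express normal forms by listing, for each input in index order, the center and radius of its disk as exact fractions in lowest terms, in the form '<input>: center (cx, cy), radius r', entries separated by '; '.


Normal form of the first expression: a1: center (1/10, 2/5), radius 1/30; a2: center (-2/25, 12/25), radius 1/300; a3: center (-9/100, 13/25), radius 1/225; a4: center (-1/10, -9/20), radius 1/50; a5: center (0, -1/2), radius 1/60
Normal form of the second expression: a1: center (-15/32, 1/2), radius 1/96; a2: center (0, 0), radius 1/8; a3: center (-77/144, 15/32), radius 1/720; a4: center (-17/32, 15/32), radius 1/864; a5: center (-9/16, 1/2), radius 1/80
The normal forms differ: not equal.

not equal; first: a1: center (1/10, 2/5), radius 1/30; a2: center (-2/25, 12/25), radius 1/300; a3: center (-9/100, 13/25), radius 1/225; a4: center (-1/10, -9/20), radius 1/50; a5: center (0, -1/2), radius 1/60; second: a1: center (-15/32, 1/2), radius 1/96; a2: center (0, 0), radius 1/8; a3: center (-77/144, 15/32), radius 1/720; a4: center (-17/32, 15/32), radius 1/864; a5: center (-9/16, 1/2), radius 1/80


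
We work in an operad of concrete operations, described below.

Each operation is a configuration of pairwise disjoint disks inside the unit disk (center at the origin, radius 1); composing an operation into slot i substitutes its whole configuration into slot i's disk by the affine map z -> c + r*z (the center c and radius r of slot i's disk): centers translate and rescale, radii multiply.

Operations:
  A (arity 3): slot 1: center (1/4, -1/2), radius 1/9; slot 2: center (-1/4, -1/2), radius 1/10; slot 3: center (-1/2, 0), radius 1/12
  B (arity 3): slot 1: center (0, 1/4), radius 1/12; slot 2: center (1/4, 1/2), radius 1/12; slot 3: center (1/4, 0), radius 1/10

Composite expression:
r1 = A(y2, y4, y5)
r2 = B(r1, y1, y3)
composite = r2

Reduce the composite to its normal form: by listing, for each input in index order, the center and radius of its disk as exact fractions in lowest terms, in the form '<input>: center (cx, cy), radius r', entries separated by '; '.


y1: center (1/4, 1/2), radius 1/12; y2: center (1/48, 5/24), radius 1/108; y3: center (1/4, 0), radius 1/10; y4: center (-1/48, 5/24), radius 1/120; y5: center (-1/24, 1/4), radius 1/144

Follow each y-input down from B: c' goes to c + r*c', radius to r*r'.
y2: after 2 affine steps, its disk has center (1/48, 5/24), radius 1/108
y4: after 2 affine steps, its disk has center (-1/48, 5/24), radius 1/120
y5: after 2 affine steps, its disk has center (-1/24, 1/4), radius 1/144
y1: after 1 affine step, its disk has center (1/4, 1/2), radius 1/12
y3: after 1 affine step, its disk has center (1/4, 0), radius 1/10


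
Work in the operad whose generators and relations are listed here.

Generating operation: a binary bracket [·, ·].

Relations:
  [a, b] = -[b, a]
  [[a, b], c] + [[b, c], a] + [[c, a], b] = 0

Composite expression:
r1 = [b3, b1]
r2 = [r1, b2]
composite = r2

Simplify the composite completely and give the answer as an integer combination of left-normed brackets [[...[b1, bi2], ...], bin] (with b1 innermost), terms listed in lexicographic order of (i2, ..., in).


-[[b1, b3], b2]

A multilinear Lie element is pinned by b1-initial words (b1 innermost).
Composite bracket: [[b3, b1], b2]
Each bracket splits as ab - ba, giving 4 signed words (2^2 = 4).
Collect the words opening with b1:
  from b1b3b2, sign -1: term -[[b1, b3], b2]


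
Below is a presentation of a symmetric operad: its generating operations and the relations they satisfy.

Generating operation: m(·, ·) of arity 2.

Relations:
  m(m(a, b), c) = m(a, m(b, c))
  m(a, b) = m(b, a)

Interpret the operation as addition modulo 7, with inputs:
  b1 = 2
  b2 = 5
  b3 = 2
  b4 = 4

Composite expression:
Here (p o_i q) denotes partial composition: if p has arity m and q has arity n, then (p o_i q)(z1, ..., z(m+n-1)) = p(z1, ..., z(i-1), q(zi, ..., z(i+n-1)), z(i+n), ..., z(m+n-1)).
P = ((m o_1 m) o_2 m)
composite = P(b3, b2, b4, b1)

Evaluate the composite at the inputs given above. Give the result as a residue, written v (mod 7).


m(b2, b4) = 2
m(b3, m(b2, b4)) = 4
m(m(b3, m(b2, b4)), b1) = 6

6 (mod 7)


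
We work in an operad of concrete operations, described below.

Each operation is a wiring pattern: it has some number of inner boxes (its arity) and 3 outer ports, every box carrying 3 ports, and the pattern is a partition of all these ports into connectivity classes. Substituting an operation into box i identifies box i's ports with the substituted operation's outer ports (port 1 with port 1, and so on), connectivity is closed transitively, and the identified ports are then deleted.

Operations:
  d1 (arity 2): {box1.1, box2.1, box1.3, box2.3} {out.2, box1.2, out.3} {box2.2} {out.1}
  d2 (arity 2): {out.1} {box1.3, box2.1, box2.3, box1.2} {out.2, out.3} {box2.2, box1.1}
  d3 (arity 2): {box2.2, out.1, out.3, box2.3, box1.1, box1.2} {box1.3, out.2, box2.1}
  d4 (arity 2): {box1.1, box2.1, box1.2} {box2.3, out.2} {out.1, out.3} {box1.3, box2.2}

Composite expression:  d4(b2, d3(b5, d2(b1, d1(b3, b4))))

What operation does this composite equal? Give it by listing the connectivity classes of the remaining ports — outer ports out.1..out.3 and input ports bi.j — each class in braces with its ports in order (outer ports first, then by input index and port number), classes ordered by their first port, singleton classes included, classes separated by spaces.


{out.1, out.3} {out.2, b2.1, b2.2, b5.1, b5.2} {b1.1, b1.2, b1.3, b3.2} {b2.3, b5.3} {b3.1, b3.3, b4.1, b4.3} {b4.2}

Treat the ports identified at d4 as solder joints: merge, then drop.
stage d1: inputs (b3, b4), connectivity {out.1} {out.2, out.3, b3.2} {b3.1, b3.3, b4.1, b4.3} {b4.2}, out.j its boundary
stage d2: inputs (b1, b3, b4), connectivity {out.1} {out.2, out.3} {b1.1, b1.2, b1.3, b3.2} {b3.1, b3.3, b4.1, b4.3} {b4.2}, out.j its boundary
stage d3: inputs (b5, b1, b3, b4), connectivity {out.1, out.3, b5.1, b5.2} {out.2, b5.3} {b1.1, b1.2, b1.3, b3.2} {b3.1, b3.3, b4.1, b4.3} {b4.2}, out.j its boundary
stage d4: inputs (b2, b5, b1, b3, b4), connectivity {out.1, out.3} {out.2, b2.1, b2.2, b5.1, b5.2} {b1.1, b1.2, b1.3, b3.2} {b2.3, b5.3} {b3.1, b3.3, b4.1, b4.3} {b4.2}, out.j its boundary


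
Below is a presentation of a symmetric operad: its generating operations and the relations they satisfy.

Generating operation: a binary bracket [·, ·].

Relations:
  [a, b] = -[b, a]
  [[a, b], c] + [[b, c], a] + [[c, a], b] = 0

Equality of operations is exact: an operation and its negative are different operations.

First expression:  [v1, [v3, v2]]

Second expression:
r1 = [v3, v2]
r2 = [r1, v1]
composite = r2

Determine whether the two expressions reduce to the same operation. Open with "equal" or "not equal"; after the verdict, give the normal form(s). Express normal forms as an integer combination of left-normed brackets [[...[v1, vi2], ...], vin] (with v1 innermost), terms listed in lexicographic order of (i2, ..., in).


not equal — first -[[v1, v2], v3] + [[v1, v3], v2], second [[v1, v2], v3] - [[v1, v3], v2]

The first composite normalizes to -[[v1, v2], v3] + [[v1, v3], v2]
The second composite normalizes to [[v1, v2], v3] - [[v1, v3], v2]
The forms do not match — not equal.


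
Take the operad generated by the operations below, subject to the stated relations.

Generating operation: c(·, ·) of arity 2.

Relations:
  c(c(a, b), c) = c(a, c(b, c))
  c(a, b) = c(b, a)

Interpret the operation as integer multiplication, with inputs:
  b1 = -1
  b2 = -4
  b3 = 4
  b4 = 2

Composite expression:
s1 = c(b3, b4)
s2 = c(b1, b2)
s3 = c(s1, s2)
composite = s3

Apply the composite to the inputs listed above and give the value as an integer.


c(b3, b4) = 8
c(b1, b2) = 4
c(c(b3, b4), c(b1, b2)) = 32

32


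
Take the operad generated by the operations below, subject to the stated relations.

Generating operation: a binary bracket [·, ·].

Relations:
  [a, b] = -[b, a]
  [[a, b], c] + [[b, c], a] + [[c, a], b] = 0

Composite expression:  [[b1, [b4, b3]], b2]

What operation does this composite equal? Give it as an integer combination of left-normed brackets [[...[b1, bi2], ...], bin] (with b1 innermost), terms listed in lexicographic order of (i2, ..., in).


A multilinear Lie element is pinned by b1-initial words (b1 innermost).
Composite bracket: [[b1, [b4, b3]], b2]
Full expansion: 8 signed words from ab - ba (2^3 = 8).
The b1-initial words carry the normal form:
  from b1b3b4b2, sign -1: term -[[[b1, b3], b4], b2]
  from b1b4b3b2, sign +1: term +[[[b1, b4], b3], b2]

-[[[b1, b3], b4], b2] + [[[b1, b4], b3], b2]


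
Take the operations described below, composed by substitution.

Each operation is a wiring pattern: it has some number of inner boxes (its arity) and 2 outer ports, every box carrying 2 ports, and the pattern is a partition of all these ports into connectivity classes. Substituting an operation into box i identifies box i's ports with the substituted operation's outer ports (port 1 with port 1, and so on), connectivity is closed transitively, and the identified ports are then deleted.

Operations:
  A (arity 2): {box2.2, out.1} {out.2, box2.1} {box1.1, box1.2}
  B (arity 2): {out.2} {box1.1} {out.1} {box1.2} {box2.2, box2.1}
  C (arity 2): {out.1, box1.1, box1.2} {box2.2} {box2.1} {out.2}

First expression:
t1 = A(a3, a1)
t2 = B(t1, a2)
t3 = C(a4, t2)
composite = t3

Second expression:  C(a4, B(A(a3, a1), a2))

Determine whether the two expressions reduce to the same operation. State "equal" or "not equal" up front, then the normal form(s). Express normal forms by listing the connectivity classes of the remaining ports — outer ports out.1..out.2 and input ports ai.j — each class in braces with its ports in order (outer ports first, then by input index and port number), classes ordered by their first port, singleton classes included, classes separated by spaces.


In normal form, the first expression is {out.1, a4.1, a4.2} {out.2} {a1.1} {a1.2} {a2.1, a2.2} {a3.1, a3.2}
In normal form, the second expression is {out.1, a4.1, a4.2} {out.2} {a1.1} {a1.2} {a2.1, a2.2} {a3.1, a3.2}
The forms coincide; equal.

equal; both compose to {out.1, a4.1, a4.2} {out.2} {a1.1} {a1.2} {a2.1, a2.2} {a3.1, a3.2}


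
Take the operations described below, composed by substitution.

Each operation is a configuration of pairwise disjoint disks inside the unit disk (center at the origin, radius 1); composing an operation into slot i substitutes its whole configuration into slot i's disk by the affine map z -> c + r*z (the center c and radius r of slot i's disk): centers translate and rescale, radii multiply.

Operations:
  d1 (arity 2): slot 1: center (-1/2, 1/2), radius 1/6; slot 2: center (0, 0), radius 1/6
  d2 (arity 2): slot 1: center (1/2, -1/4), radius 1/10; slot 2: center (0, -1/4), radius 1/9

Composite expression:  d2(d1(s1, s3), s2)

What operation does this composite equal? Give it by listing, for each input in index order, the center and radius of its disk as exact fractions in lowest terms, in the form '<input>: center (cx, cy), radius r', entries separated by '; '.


Affine substitution under d2: radii multiply and s-centers shift.
s1: after 2 affine steps, its disk has center (9/20, -1/5), radius 1/60
s3: after 2 affine steps, its disk has center (1/2, -1/4), radius 1/60
s2: after 1 affine step, its disk has center (0, -1/4), radius 1/9

s1: center (9/20, -1/5), radius 1/60; s2: center (0, -1/4), radius 1/9; s3: center (1/2, -1/4), radius 1/60


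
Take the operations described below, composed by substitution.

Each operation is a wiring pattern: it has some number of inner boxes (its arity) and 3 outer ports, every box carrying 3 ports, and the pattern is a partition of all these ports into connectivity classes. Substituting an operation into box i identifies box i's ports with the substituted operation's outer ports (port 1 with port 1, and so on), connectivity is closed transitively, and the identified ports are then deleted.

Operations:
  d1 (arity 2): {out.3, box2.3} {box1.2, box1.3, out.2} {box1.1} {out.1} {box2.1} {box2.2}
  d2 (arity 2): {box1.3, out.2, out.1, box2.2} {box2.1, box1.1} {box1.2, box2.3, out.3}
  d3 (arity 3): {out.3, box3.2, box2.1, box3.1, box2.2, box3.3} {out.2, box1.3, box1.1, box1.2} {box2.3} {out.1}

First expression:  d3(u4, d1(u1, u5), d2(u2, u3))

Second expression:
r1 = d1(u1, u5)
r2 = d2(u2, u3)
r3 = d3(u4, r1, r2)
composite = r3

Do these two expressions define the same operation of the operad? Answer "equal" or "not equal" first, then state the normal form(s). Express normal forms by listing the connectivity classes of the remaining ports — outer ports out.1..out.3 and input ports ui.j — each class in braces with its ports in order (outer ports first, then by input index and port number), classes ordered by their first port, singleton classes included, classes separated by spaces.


Reducing the first expression gives {out.1} {out.2, u4.1, u4.2, u4.3} {out.3, u1.2, u1.3, u2.2, u2.3, u3.2, u3.3} {u1.1} {u2.1, u3.1} {u5.1} {u5.2} {u5.3}
Reducing the second expression gives {out.1} {out.2, u4.1, u4.2, u4.3} {out.3, u1.2, u1.3, u2.2, u2.3, u3.2, u3.3} {u1.1} {u2.1, u3.1} {u5.1} {u5.2} {u5.3}
The normal forms match — equal.

equal — both sides give {out.1} {out.2, u4.1, u4.2, u4.3} {out.3, u1.2, u1.3, u2.2, u2.3, u3.2, u3.3} {u1.1} {u2.1, u3.1} {u5.1} {u5.2} {u5.3}


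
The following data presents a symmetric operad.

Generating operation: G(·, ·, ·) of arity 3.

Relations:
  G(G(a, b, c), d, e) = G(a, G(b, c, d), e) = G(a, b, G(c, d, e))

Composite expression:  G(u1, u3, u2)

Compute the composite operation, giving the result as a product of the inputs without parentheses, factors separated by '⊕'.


u1 ⊕ u3 ⊕ u2

Every regrouping of G is equal, so read the u-inputs in written order.
G(u1, u3, u2) flattens to u1 ⊕ u3 ⊕ u2


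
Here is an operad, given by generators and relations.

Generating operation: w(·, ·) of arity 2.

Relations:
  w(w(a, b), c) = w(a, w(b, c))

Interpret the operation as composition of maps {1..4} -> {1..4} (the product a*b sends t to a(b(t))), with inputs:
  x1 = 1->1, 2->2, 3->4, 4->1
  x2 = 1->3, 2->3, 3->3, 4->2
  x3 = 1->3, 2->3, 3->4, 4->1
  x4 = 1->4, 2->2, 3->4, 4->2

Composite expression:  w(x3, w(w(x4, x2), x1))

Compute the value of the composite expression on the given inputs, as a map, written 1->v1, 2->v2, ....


1->1, 2->1, 3->3, 4->1

w(x4, x2) = 1->4, 2->4, 3->4, 4->2
w(w(x4, x2), x1) = 1->4, 2->4, 3->2, 4->4
w(x3, w(w(x4, x2), x1)) = 1->1, 2->1, 3->3, 4->1


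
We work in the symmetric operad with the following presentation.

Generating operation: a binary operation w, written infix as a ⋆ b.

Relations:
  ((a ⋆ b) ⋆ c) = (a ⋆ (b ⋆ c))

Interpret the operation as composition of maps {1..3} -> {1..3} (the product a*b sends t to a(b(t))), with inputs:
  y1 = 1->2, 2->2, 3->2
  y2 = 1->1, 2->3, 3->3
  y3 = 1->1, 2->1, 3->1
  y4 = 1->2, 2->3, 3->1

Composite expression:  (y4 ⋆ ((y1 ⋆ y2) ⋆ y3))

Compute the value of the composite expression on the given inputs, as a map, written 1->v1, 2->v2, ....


1->3, 2->3, 3->3

(y1 ⋆ y2) = 1->2, 2->2, 3->2
((y1 ⋆ y2) ⋆ y3) = 1->2, 2->2, 3->2
(y4 ⋆ ((y1 ⋆ y2) ⋆ y3)) = 1->3, 2->3, 3->3


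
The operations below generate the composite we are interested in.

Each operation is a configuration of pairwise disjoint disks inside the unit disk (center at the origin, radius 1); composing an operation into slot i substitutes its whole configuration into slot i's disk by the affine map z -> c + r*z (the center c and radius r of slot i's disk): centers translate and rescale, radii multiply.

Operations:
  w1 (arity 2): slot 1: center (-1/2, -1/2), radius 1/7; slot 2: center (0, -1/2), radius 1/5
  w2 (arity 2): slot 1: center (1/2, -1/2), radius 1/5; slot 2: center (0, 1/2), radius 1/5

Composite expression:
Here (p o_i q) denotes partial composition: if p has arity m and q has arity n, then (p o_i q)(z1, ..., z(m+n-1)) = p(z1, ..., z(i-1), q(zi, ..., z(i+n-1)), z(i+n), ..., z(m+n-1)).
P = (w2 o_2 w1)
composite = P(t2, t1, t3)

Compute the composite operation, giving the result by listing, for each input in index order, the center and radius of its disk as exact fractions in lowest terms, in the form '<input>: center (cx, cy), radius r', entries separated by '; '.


Below w2, radii multiply path by path; the t-disk centers shift.
input t2: composing its 1 substitution step yields center (1/2, -1/2), radius 1/5
input t1: composing its 2 substitution steps yields center (-1/10, 2/5), radius 1/35
input t3: composing its 2 substitution steps yields center (0, 2/5), radius 1/25

t1: center (-1/10, 2/5), radius 1/35; t2: center (1/2, -1/2), radius 1/5; t3: center (0, 2/5), radius 1/25


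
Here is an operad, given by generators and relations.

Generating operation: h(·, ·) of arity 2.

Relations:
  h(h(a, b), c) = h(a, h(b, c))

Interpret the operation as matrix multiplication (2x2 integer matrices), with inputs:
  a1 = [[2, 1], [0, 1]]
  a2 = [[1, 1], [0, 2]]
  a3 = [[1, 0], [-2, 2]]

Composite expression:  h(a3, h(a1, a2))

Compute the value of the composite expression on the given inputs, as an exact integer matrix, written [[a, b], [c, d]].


h(a1, a2) = [[2, 4], [0, 2]]
h(a3, h(a1, a2)) = [[2, 4], [-4, -4]]

[[2, 4], [-4, -4]]


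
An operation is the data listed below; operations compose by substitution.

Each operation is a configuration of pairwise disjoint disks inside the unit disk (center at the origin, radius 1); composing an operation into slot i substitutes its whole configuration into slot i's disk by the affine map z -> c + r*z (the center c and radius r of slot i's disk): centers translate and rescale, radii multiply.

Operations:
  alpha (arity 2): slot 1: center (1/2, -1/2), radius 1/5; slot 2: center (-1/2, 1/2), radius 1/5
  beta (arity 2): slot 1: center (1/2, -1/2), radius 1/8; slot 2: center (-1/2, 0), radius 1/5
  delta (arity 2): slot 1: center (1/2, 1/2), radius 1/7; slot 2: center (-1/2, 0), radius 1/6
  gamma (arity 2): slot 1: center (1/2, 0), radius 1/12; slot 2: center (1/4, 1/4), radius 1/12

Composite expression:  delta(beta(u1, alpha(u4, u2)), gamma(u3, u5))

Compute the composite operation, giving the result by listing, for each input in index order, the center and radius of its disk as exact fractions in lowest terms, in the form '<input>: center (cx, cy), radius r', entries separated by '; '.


u1: center (4/7, 3/7), radius 1/56; u2: center (29/70, 18/35), radius 1/175; u3: center (-5/12, 0), radius 1/72; u4: center (31/70, 17/35), radius 1/175; u5: center (-11/24, 1/24), radius 1/72

Affine substitution under delta: radii multiply and u-centers shift.
input u1: applying the 2 nested substitutions gives center (4/7, 3/7), radius 1/56
input u4: applying the 3 nested substitutions gives center (31/70, 17/35), radius 1/175
input u2: applying the 3 nested substitutions gives center (29/70, 18/35), radius 1/175
input u3: applying the 2 nested substitutions gives center (-5/12, 0), radius 1/72
input u5: applying the 2 nested substitutions gives center (-11/24, 1/24), radius 1/72


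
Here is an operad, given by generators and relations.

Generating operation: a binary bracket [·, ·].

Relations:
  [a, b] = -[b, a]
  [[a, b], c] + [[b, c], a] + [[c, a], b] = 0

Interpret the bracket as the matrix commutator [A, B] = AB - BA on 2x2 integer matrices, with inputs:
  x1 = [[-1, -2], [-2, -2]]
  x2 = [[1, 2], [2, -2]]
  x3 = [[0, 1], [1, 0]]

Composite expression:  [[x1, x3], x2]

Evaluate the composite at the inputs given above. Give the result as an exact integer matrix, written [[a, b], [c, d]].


[x1, x3] = [[0, 1], [-1, 0]]
[[x1, x3], x2] = [[4, -3], [-3, -4]]

[[4, -3], [-3, -4]]


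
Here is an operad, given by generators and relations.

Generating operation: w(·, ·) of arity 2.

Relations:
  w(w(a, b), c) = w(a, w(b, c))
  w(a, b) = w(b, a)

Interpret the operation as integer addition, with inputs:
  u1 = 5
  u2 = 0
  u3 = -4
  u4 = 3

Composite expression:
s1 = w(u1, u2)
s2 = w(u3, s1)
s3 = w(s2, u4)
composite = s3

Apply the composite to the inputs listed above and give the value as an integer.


4

w(u1, u2) = 5
w(u3, w(u1, u2)) = 1
w(w(u3, w(u1, u2)), u4) = 4


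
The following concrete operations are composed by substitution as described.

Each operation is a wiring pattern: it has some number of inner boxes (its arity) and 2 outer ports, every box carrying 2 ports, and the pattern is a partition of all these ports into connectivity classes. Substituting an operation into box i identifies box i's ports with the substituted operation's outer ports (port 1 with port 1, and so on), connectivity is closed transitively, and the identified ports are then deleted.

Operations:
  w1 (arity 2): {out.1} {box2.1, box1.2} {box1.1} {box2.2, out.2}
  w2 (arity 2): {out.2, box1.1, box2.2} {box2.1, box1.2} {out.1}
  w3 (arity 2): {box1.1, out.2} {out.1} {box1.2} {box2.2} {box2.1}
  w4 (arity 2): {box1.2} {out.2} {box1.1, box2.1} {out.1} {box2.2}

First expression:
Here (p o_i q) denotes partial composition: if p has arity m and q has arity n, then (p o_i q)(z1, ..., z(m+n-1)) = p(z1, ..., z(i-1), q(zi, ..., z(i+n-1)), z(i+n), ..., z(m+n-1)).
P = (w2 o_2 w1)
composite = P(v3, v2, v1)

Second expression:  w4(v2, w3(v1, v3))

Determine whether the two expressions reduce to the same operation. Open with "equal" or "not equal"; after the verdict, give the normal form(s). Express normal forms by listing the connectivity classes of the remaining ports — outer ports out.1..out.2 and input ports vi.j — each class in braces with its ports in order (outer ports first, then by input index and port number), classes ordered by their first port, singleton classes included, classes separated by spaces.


not equal; first: {out.1} {out.2, v1.2, v3.1} {v1.1, v2.2} {v2.1} {v3.2}; second: {out.1} {out.2} {v1.1} {v1.2} {v2.1} {v2.2} {v3.1} {v3.2}


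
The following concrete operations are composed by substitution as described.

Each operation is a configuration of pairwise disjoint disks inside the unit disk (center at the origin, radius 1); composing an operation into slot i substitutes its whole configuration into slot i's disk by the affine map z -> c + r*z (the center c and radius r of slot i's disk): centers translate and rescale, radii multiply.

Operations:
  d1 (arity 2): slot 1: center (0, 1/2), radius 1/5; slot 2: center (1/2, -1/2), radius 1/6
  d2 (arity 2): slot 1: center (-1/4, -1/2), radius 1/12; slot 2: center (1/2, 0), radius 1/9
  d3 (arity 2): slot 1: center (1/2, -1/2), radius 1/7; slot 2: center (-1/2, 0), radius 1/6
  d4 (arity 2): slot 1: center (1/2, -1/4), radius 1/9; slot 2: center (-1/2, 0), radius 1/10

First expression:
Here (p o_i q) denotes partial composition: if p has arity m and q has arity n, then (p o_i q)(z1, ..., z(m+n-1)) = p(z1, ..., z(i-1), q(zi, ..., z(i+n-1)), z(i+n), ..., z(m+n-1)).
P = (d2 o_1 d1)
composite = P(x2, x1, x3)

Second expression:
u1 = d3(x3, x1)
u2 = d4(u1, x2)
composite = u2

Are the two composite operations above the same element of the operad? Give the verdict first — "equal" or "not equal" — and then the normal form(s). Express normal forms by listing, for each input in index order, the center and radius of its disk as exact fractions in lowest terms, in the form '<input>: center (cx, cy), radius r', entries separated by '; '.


not equal — first x1: center (-5/24, -13/24), radius 1/72; x2: center (-1/4, -11/24), radius 1/60; x3: center (1/2, 0), radius 1/9, second x1: center (4/9, -1/4), radius 1/54; x2: center (-1/2, 0), radius 1/10; x3: center (5/9, -11/36), radius 1/63

The first expression reduces to x1: center (-5/24, -13/24), radius 1/72; x2: center (-1/4, -11/24), radius 1/60; x3: center (1/2, 0), radius 1/9
The second expression reduces to x1: center (4/9, -1/4), radius 1/54; x2: center (-1/2, 0), radius 1/10; x3: center (5/9, -11/36), radius 1/63
Different reductions; not equal.


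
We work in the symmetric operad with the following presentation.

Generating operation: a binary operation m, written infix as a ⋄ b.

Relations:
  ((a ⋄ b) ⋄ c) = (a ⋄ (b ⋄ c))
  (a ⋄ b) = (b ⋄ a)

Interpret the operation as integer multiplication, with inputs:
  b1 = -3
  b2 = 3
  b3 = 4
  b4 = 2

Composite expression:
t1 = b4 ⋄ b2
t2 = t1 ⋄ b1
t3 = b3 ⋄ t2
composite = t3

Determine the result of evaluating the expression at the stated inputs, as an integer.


-72

(b4 ⋄ b2) = 6
((b4 ⋄ b2) ⋄ b1) = -18
(b3 ⋄ ((b4 ⋄ b2) ⋄ b1)) = -72


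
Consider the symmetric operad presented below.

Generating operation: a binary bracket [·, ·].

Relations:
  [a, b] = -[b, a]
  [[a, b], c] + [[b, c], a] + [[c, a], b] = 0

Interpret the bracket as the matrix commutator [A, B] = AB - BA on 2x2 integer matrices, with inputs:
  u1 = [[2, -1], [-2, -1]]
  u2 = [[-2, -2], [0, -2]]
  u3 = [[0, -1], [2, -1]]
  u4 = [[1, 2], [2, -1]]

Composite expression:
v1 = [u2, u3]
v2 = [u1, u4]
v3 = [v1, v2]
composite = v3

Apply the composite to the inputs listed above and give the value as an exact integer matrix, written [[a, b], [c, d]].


[[-20, -72], [-80, 20]]

[u2, u3] = [[-4, 2], [0, 4]]
[u1, u4] = [[2, 8], [-10, -2]]
[[u2, u3], [u1, u4]] = [[-20, -72], [-80, 20]]


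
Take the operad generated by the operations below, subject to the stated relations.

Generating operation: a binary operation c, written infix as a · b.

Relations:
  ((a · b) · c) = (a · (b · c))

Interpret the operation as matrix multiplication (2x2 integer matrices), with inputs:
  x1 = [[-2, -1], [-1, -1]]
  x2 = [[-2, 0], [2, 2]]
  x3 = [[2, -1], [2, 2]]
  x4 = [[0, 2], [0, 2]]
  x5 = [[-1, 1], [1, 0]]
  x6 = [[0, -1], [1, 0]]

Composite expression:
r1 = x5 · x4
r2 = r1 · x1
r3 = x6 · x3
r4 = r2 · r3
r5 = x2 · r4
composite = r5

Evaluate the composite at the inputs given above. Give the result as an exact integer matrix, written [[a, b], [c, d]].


[[0, 0], [0, 12]]

(x5 · x4) = [[0, 0], [0, 2]]
((x5 · x4) · x1) = [[0, 0], [-2, -2]]
(x6 · x3) = [[-2, -2], [2, -1]]
(((x5 · x4) · x1) · (x6 · x3)) = [[0, 0], [0, 6]]
(x2 · (((x5 · x4) · x1) · (x6 · x3))) = [[0, 0], [0, 12]]


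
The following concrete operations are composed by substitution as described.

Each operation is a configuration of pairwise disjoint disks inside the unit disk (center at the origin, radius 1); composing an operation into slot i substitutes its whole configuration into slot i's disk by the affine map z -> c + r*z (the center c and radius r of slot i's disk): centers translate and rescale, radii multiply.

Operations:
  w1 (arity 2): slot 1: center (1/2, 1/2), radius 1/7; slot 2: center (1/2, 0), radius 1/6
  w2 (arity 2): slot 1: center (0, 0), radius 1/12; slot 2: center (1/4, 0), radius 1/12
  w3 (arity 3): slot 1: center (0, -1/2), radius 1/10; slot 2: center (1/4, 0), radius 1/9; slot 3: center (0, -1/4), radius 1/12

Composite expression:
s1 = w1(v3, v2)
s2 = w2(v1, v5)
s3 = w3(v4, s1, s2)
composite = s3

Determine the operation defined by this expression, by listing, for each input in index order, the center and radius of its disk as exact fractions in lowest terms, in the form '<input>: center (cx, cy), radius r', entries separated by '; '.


Below w3, radii multiply path by path; the v-disk centers shift.
v4: after 1 affine step, its disk has center (0, -1/2), radius 1/10
v3: after 2 affine steps, its disk has center (11/36, 1/18), radius 1/63
v2: after 2 affine steps, its disk has center (11/36, 0), radius 1/54
v1: after 2 affine steps, its disk has center (0, -1/4), radius 1/144
v5: after 2 affine steps, its disk has center (1/48, -1/4), radius 1/144

v1: center (0, -1/4), radius 1/144; v2: center (11/36, 0), radius 1/54; v3: center (11/36, 1/18), radius 1/63; v4: center (0, -1/2), radius 1/10; v5: center (1/48, -1/4), radius 1/144


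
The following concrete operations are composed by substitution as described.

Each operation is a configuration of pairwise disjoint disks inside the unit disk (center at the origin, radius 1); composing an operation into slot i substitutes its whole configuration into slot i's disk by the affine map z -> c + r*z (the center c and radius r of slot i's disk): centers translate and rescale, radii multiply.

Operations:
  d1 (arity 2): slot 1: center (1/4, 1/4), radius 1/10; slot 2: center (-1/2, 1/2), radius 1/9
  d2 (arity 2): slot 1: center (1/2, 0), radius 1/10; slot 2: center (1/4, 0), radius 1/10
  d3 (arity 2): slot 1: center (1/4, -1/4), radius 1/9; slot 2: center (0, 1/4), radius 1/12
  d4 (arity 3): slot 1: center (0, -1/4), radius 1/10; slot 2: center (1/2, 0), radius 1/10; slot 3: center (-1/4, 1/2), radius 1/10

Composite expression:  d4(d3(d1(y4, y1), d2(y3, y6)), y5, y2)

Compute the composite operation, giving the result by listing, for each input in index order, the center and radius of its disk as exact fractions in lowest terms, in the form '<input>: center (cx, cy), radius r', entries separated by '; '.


y1: center (7/360, -97/360), radius 1/810; y2: center (-1/4, 1/2), radius 1/10; y3: center (1/240, -9/40), radius 1/1200; y4: center (1/36, -49/180), radius 1/900; y5: center (1/2, 0), radius 1/10; y6: center (1/480, -9/40), radius 1/1200


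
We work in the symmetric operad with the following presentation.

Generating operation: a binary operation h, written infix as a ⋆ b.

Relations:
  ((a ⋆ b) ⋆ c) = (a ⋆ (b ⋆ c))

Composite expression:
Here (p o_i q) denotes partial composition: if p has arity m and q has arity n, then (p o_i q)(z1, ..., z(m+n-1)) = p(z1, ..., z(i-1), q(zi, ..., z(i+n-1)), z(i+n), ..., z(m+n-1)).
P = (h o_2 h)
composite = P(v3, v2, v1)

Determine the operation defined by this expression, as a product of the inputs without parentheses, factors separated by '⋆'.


v3 ⋆ v2 ⋆ v1

The h-tree's shape is irrelevant; the v-reading-order decides.
(v2 ⋆ v1) reduces to v2 ⋆ v1
(v3 ⋆ (v2 ⋆ v1)) reduces to v3 ⋆ v2 ⋆ v1


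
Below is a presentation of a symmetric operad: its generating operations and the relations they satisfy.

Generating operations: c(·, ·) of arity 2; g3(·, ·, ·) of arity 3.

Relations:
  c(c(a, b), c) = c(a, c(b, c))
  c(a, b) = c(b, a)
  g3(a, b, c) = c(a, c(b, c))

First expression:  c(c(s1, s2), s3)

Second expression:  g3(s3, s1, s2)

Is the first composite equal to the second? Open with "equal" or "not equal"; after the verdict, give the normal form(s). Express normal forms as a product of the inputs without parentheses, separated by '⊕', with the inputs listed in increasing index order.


The first expression, normalized: s1 ⊕ s2 ⊕ s3
The second expression, normalized: s1 ⊕ s2 ⊕ s3
Both agree, so they are equal.

equal; both compose to s1 ⊕ s2 ⊕ s3


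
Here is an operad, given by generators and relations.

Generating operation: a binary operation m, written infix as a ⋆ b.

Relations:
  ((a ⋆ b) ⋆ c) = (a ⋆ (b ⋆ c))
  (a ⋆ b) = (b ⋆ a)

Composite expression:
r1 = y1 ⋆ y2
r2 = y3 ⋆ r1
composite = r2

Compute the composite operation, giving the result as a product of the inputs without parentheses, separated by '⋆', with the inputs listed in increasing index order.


y1 ⋆ y2 ⋆ y3

With m associative and commutative, the y-input set is all that matters.
(y1 ⋆ y2) unparenthesizes to y1 ⋆ y2
(y3 ⋆ (y1 ⋆ y2)) unparenthesizes to y3 ⋆ y1 ⋆ y2
sorting the factors by input index: y1 ⋆ y2 ⋆ y3


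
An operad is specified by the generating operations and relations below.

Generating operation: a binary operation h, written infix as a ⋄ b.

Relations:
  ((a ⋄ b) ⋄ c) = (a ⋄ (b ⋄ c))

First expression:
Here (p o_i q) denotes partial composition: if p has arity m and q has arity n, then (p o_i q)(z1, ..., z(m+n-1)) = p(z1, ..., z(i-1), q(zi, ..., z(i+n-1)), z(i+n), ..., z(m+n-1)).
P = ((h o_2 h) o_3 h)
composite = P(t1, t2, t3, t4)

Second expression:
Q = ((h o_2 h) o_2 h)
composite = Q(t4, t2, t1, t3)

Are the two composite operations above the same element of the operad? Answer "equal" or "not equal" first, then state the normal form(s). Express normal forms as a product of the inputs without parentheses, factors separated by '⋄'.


The first expression reduces to t1 ⋄ t2 ⋄ t3 ⋄ t4
The second expression reduces to t4 ⋄ t2 ⋄ t1 ⋄ t3
They disagree, so not equal.

not equal — first t1 ⋄ t2 ⋄ t3 ⋄ t4, second t4 ⋄ t2 ⋄ t1 ⋄ t3


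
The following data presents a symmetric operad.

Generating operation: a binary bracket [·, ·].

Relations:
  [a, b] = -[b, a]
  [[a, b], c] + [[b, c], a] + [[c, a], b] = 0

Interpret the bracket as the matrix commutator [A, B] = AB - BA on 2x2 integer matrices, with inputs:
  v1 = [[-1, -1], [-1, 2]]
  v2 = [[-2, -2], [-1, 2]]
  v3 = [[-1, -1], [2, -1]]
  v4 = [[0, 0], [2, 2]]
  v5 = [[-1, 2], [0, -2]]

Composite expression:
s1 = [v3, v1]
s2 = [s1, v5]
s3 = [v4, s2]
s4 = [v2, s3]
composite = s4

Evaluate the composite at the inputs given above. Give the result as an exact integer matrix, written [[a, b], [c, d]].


[[-102, 0], [204, 102]]


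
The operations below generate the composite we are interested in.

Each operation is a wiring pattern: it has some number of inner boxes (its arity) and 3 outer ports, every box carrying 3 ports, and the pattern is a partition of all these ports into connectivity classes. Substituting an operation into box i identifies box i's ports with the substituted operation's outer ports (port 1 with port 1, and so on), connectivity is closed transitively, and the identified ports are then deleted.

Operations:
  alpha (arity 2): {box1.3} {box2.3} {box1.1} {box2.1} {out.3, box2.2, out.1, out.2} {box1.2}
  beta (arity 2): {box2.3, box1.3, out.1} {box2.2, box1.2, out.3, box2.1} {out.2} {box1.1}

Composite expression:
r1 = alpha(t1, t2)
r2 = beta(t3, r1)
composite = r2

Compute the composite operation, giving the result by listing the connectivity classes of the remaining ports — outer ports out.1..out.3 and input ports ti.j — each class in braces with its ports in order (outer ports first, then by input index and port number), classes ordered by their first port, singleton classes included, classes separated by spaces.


Connectivity passes through glued beta-boundaries; trace each wire chain.
through alpha, on inputs (t1, t2): {out.1, out.2, out.3, t2.2} {t1.1} {t1.2} {t1.3} {t2.1} {t2.3} (out.j = stage outer ports)
through beta, on inputs (t3, t1, t2): {out.1, out.3, t2.2, t3.2, t3.3} {out.2} {t1.1} {t1.2} {t1.3} {t2.1} {t2.3} {t3.1} (out.j = stage outer ports)

{out.1, out.3, t2.2, t3.2, t3.3} {out.2} {t1.1} {t1.2} {t1.3} {t2.1} {t2.3} {t3.1}


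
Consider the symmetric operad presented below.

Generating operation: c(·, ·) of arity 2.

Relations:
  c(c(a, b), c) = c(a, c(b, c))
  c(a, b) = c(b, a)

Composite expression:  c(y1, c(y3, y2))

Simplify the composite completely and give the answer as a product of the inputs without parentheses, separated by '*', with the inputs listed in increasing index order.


With c associative and commutative, the y-input set is all that matters.
c(y3, y2) spells out as y3 * y2
c(y1, c(y3, y2)) spells out as y1 * y3 * y2
sorting the factors by input index: y1 * y2 * y3

y1 * y2 * y3


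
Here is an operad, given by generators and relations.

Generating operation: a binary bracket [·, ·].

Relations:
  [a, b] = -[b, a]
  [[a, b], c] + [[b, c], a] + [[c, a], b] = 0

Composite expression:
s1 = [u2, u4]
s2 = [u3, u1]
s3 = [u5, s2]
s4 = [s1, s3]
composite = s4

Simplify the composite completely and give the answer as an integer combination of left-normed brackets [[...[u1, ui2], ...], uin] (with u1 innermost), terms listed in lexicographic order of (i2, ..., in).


-[[[[u1, u3], u5], u2], u4] + [[[[u1, u3], u5], u4], u2]

Antisymmetry and Jacobi reduce to u1-anchored left-normed brackets.
Composite bracket: [[u2, u4], [u5, [u3, u1]]]
The bracket unfolds into 16 signed words via [a, b] = ab - ba (2^4 = 16).
Words beginning with u1 determine it all:
  u1u3u5u2u4 (sign -1) contributes -[[[[u1, u3], u5], u2], u4]
  u1u3u5u4u2 (sign +1) contributes +[[[[u1, u3], u5], u4], u2]


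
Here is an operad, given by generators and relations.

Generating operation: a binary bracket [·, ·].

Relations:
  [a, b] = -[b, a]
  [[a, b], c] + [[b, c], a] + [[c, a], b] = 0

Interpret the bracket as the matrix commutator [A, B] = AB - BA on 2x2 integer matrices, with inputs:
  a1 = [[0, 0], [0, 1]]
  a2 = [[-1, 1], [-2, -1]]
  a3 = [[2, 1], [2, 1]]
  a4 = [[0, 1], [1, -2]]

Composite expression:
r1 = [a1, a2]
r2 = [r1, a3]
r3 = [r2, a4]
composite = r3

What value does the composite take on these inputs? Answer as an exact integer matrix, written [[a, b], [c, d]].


[[3, -2], [-4, -3]]

[a1, a2] = [[0, -1], [-2, 0]]
[[a1, a2], a3] = [[0, 1], [-2, 0]]
[[[a1, a2], a3], a4] = [[3, -2], [-4, -3]]


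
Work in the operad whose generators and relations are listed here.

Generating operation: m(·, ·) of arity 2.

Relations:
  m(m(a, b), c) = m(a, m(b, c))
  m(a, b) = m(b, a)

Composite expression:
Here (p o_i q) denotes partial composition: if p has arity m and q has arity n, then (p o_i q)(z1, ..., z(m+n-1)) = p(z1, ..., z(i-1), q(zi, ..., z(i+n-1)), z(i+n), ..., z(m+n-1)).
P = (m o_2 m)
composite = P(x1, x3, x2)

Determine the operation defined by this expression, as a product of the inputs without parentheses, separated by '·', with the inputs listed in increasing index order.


x1 · x2 · x3

Key point: m commutes, so take the x-inputs in any fixed order.
m(x3, x2) flattens to x3 · x2
m(x1, m(x3, x2)) flattens to x1 · x3 · x2
reordering the factors by index: x1 · x2 · x3


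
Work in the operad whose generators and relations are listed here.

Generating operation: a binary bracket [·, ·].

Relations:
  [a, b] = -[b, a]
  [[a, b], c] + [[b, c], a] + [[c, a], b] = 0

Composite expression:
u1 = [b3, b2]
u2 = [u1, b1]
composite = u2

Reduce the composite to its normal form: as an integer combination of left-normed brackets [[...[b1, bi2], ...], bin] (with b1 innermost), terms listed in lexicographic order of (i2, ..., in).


In the tensor algebra, words opening b1 carry the b1-anchored form.
Composite bracket: [[b3, b2], b1]
Full expansion: 4 signed words from ab - ba (2^2 = 4).
Only words starting with b1 matter:
  b1b2b3 appears with sign +1, giving the term +[[b1, b2], b3]
  b1b3b2 appears with sign -1, giving the term -[[b1, b3], b2]

[[b1, b2], b3] - [[b1, b3], b2]
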